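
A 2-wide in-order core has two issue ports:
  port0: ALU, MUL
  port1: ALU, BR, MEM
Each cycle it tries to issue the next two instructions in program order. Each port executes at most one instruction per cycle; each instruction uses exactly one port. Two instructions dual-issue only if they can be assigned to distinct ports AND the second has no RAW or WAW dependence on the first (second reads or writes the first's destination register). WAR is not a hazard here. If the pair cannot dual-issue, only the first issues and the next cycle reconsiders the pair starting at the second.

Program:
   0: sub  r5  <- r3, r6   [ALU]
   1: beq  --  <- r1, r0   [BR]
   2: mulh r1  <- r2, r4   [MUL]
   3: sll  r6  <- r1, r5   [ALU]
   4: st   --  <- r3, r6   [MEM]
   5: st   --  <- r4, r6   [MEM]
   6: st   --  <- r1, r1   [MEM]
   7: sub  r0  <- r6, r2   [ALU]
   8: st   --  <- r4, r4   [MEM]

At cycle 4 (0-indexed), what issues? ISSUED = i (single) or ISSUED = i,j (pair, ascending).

ISSUED = 5

0. sub.ALU beq.BR @i0+i1  | pair
1. mulh.MUL @i2  | RAW r1
2. sll.ALU @i3  | RAW r6
3. st.MEM @i4  | no-port MEM/MEM
4. st.MEM @i5  | no-port MEM/MEM
5. st.MEM sub.ALU @i6+i7  | pair
6. st.MEM @i8  | tail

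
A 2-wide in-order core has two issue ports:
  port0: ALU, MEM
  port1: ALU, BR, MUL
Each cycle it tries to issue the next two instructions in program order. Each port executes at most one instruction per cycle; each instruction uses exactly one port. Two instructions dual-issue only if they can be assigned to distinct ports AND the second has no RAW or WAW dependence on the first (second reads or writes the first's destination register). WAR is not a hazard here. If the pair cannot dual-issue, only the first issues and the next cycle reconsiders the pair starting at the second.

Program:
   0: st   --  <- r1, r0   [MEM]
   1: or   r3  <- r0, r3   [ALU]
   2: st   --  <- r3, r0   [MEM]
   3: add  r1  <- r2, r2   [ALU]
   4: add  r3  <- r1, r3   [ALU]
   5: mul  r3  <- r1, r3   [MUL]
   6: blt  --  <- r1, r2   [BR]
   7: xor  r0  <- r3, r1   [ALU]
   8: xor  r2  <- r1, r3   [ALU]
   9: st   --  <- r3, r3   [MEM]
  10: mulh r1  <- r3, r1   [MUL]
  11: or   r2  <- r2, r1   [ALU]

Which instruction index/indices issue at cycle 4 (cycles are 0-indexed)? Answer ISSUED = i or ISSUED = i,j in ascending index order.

[0] i0,i1  st+or  -- dual
[1] i2,i3  st+add  -- dual
[2] i4  add  -- RAW+WAW r3
[3] i5  mul  -- no-port MUL/BR
[4] i6,i7  blt+xor  -- dual
[5] i8,i9  xor+st  -- dual
[6] i10  mulh  -- RAW r1
[7] i11  or  -- tail

ISSUED = 6,7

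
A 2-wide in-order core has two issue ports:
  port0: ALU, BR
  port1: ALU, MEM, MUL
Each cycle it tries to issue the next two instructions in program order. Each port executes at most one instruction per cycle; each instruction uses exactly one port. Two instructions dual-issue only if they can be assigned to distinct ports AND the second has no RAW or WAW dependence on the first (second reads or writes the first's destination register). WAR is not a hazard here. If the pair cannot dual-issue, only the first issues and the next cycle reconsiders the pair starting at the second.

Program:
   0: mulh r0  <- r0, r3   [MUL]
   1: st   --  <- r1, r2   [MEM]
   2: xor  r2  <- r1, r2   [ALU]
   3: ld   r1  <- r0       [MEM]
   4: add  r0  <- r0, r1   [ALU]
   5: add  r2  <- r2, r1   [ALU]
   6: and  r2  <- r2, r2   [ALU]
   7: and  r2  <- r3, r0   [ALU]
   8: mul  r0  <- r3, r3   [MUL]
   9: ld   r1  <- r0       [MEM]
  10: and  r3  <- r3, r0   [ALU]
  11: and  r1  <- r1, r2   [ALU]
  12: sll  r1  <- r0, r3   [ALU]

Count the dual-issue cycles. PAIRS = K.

PAIRS = 4

  cy0 -> i0 (mulh.MUL) no-port MUL/MEM
  cy1 -> i1,i2 (st.MEM+xor.ALU) pair
  cy2 -> i3 (ld.MEM) RAW r1
  cy3 -> i4,i5 (add.ALU+add.ALU) pair
  cy4 -> i6 (and.ALU) WAW r2
  cy5 -> i7,i8 (and.ALU+mul.MUL) pair
  cy6 -> i9,i10 (ld.MEM+and.ALU) pair
  cy7 -> i11 (and.ALU) WAW r1
  cy8 -> i12 (sll.ALU) tail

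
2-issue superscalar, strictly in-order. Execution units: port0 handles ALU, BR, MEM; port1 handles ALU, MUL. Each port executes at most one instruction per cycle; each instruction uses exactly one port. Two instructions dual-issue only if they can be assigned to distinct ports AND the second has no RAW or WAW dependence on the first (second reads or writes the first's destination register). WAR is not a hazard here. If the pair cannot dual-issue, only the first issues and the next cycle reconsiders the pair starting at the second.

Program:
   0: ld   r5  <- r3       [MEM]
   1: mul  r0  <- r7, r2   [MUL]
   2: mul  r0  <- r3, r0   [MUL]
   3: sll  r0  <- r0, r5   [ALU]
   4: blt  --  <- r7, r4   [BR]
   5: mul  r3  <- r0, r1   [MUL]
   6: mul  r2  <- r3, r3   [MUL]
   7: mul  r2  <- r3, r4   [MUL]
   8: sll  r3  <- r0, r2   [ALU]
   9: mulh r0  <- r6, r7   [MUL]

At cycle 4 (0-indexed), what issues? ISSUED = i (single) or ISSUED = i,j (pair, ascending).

0. ld;mul @i0&i1  | 2-wide
1. mul @i2  | RAW+WAW r0
2. sll;blt @i3&i4  | 2-wide
3. mul @i5  | no-port MUL/MUL
4. mul @i6  | no-port MUL/MUL
5. mul @i7  | RAW r2
6. sll;mulh @i8&i9  | 2-wide

ISSUED = 6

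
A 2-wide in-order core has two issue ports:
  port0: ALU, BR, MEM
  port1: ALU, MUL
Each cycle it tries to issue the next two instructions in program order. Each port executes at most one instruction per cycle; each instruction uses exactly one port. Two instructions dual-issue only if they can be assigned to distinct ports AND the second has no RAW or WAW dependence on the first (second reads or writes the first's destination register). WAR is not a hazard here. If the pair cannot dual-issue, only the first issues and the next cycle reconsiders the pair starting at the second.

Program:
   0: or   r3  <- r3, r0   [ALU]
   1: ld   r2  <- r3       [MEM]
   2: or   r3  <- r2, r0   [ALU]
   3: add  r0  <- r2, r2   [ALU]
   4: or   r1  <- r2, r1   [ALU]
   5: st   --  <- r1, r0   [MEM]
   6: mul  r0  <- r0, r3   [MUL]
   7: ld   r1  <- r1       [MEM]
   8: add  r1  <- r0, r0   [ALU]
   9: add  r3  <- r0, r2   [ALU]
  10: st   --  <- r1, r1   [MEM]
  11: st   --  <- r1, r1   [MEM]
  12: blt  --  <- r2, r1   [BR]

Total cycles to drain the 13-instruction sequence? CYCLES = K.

t=0 i0:or.ALU ; RAW r3
t=1 i1:ld.MEM ; RAW r2
t=2 i2,i3:or.ALU add.ALU ; 2-wide
t=3 i4:or.ALU ; RAW r1
t=4 i5,i6:st.MEM mul.MUL ; 2-wide
t=5 i7:ld.MEM ; WAW r1
t=6 i8,i9:add.ALU add.ALU ; 2-wide
t=7 i10:st.MEM ; no-port MEM/MEM
t=8 i11:st.MEM ; no-port MEM/BR
t=9 i12:blt.BR ; tail

CYCLES = 10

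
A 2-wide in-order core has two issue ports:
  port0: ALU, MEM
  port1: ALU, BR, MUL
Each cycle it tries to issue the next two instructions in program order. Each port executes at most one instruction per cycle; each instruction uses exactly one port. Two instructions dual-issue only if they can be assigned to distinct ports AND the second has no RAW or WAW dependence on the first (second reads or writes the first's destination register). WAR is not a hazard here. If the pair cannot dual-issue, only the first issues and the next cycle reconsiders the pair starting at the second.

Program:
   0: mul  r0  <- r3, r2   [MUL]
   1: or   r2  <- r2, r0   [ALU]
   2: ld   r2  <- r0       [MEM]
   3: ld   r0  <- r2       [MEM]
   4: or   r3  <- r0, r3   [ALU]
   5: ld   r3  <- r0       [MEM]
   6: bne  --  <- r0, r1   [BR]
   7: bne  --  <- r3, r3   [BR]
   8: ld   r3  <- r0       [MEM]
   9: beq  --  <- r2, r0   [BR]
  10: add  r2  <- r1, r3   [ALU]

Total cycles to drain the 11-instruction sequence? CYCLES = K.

0. mul.MUL @i0  | RAW r0
1. or.ALU @i1  | WAW r2
2. ld.MEM @i2  | no-port MEM/MEM
3. ld.MEM @i3  | RAW r0
4. or.ALU @i4  | WAW r3
5. ld.MEM/bne.BR @i5+i6  | pair
6. bne.BR/ld.MEM @i7+i8  | pair
7. beq.BR/add.ALU @i9+i10  | pair

CYCLES = 8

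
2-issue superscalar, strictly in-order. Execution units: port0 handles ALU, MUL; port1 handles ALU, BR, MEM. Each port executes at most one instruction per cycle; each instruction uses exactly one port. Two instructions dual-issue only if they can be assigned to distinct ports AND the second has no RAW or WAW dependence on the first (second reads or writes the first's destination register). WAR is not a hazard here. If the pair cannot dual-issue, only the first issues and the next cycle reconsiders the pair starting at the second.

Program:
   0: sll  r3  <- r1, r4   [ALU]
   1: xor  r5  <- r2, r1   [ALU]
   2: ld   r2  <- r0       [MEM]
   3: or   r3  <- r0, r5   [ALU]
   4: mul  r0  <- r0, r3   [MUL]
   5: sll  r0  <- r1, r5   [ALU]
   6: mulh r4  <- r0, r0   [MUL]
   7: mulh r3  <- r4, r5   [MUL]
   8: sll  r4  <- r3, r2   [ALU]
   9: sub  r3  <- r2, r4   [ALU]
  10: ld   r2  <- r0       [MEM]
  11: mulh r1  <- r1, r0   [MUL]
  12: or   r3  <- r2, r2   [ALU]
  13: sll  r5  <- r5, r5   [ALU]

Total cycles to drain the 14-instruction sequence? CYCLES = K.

CYCLES = 10

#0 head=0: sll;xor i0&i1 2-wide
#1 head=2: ld;or i2&i3 2-wide
#2 head=4: mul i4 WAW r0
#3 head=5: sll i5 RAW r0
#4 head=6: mulh i6 no-port MUL/MUL
#5 head=7: mulh i7 RAW r3
#6 head=8: sll i8 RAW r4
#7 head=9: sub;ld i9&i10 2-wide
#8 head=11: mulh;or i11&i12 2-wide
#9 head=13: sll i13 tail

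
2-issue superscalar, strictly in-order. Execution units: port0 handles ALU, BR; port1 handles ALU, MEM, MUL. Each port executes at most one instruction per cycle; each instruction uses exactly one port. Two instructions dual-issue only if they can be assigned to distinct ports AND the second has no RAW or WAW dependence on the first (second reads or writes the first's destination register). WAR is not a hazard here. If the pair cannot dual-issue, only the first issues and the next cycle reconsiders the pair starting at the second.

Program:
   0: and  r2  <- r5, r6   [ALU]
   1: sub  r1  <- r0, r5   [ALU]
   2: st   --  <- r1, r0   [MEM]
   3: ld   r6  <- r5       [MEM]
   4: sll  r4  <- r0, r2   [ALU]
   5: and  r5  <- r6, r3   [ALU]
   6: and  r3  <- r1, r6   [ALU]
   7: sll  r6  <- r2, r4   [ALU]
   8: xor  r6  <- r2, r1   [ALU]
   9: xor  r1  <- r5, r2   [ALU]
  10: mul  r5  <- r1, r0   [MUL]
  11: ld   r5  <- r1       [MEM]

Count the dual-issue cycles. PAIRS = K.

  cy0 -> i0&i1 (and.ALU+sub.ALU) dual
  cy1 -> i2 (st.MEM) no-port MEM/MEM
  cy2 -> i3&i4 (ld.MEM+sll.ALU) dual
  cy3 -> i5&i6 (and.ALU+and.ALU) dual
  cy4 -> i7 (sll.ALU) WAW r6
  cy5 -> i8&i9 (xor.ALU+xor.ALU) dual
  cy6 -> i10 (mul.MUL) no-port MUL/MEM
  cy7 -> i11 (ld.MEM) tail

PAIRS = 4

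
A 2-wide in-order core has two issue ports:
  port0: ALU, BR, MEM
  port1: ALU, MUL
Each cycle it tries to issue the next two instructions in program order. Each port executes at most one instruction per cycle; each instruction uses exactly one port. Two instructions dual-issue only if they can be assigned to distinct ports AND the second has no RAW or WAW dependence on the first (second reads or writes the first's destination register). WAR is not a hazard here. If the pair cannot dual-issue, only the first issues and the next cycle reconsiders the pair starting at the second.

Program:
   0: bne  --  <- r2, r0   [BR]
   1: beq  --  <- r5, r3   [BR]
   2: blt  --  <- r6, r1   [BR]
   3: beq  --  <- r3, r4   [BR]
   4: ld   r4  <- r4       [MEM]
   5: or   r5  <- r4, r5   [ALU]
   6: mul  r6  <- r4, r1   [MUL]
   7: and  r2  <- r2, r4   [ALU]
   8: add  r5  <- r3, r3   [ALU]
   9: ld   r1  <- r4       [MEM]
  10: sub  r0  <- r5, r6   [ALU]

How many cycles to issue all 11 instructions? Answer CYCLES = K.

#0 head=0: bne i0 no-port BR/BR
#1 head=1: beq i1 no-port BR/BR
#2 head=2: blt i2 no-port BR/BR
#3 head=3: beq i3 no-port BR/MEM
#4 head=4: ld i4 RAW r4
#5 head=5: or;mul i5/i6 2-wide
#6 head=7: and;add i7/i8 2-wide
#7 head=9: ld;sub i9/i10 2-wide

CYCLES = 8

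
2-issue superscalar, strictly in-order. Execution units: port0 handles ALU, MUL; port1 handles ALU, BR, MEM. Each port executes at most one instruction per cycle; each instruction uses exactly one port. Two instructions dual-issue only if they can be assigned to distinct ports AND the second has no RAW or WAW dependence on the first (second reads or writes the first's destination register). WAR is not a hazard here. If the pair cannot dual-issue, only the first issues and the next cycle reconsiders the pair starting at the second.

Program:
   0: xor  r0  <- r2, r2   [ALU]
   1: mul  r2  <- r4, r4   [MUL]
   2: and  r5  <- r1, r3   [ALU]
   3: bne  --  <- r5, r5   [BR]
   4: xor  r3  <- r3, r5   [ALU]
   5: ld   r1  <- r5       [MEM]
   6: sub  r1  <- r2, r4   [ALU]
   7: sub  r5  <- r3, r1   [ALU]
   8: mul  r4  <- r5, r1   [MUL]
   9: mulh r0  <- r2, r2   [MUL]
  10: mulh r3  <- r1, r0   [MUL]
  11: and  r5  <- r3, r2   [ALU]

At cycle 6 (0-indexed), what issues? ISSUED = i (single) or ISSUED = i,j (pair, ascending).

t=0 i0/i1:xor.ALU/mul.MUL ; dual
t=1 i2:and.ALU ; RAW r5
t=2 i3/i4:bne.BR/xor.ALU ; dual
t=3 i5:ld.MEM ; WAW r1
t=4 i6:sub.ALU ; RAW r1
t=5 i7:sub.ALU ; RAW r5
t=6 i8:mul.MUL ; no-port MUL/MUL
t=7 i9:mulh.MUL ; no-port MUL/MUL
t=8 i10:mulh.MUL ; RAW r3
t=9 i11:and.ALU ; tail

ISSUED = 8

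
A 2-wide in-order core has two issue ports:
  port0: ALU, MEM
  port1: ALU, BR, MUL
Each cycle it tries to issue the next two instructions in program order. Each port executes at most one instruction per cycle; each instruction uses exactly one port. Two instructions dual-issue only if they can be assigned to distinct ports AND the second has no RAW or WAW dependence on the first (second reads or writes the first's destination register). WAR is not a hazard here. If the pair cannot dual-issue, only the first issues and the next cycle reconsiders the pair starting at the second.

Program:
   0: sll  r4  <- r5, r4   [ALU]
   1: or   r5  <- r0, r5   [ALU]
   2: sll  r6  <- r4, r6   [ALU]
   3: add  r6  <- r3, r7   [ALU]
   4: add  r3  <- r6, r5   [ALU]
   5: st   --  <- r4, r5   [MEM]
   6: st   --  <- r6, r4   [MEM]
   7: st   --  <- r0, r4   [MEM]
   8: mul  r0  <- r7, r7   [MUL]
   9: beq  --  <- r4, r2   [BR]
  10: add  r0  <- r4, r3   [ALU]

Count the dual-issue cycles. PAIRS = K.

PAIRS = 4

  cy0 -> i0&i1 (sll or) 2-wide
  cy1 -> i2 (sll) WAW r6
  cy2 -> i3 (add) RAW r6
  cy3 -> i4&i5 (add st) 2-wide
  cy4 -> i6 (st) no-port MEM/MEM
  cy5 -> i7&i8 (st mul) 2-wide
  cy6 -> i9&i10 (beq add) 2-wide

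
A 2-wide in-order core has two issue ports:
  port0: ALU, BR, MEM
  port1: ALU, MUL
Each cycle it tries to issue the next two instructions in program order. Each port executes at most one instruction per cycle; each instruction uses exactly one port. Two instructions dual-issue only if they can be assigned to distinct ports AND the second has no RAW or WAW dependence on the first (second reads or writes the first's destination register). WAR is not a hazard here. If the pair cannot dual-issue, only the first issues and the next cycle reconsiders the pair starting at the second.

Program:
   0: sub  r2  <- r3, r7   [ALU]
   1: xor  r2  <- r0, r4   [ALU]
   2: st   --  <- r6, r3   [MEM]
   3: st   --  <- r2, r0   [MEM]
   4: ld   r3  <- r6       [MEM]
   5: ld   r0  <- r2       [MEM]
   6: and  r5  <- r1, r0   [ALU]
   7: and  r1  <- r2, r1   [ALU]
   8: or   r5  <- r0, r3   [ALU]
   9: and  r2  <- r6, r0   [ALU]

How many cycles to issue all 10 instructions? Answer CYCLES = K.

CYCLES = 7

#0 head=0: sub i0 WAW r2
#1 head=1: xor;st i1/i2 pair
#2 head=3: st i3 no-port MEM/MEM
#3 head=4: ld i4 no-port MEM/MEM
#4 head=5: ld i5 RAW r0
#5 head=6: and;and i6/i7 pair
#6 head=8: or;and i8/i9 pair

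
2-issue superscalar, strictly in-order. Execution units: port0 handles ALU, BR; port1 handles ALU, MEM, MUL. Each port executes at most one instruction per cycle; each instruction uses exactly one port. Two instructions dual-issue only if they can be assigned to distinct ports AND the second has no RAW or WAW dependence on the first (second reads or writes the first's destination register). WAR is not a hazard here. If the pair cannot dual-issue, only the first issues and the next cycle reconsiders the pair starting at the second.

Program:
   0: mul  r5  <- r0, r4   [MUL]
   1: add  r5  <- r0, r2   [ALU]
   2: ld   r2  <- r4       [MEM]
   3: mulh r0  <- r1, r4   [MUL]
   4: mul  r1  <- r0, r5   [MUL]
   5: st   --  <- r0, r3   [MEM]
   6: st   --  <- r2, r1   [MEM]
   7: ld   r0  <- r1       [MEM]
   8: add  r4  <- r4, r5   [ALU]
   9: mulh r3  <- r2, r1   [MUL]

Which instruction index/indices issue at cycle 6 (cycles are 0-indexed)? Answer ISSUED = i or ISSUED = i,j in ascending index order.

ISSUED = 7,8

0. mul.MUL @i0  | WAW r5
1. add.ALU/ld.MEM @i1,i2  | pair
2. mulh.MUL @i3  | no-port MUL/MUL
3. mul.MUL @i4  | no-port MUL/MEM
4. st.MEM @i5  | no-port MEM/MEM
5. st.MEM @i6  | no-port MEM/MEM
6. ld.MEM/add.ALU @i7,i8  | pair
7. mulh.MUL @i9  | tail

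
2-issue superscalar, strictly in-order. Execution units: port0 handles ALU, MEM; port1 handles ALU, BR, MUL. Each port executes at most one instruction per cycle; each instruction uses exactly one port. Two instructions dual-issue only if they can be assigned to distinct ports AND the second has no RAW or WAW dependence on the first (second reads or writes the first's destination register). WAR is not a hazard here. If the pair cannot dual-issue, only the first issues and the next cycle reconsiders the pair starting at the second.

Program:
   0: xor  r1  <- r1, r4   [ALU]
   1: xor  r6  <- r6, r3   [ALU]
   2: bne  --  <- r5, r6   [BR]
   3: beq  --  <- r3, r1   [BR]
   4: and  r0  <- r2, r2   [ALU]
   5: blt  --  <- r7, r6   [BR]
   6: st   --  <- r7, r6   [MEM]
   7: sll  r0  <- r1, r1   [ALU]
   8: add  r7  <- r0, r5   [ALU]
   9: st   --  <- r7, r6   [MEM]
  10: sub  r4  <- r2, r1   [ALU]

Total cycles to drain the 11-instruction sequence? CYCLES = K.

0. xor;xor @i0,i1  | 2-wide
1. bne @i2  | no-port BR/BR
2. beq;and @i3,i4  | 2-wide
3. blt;st @i5,i6  | 2-wide
4. sll @i7  | RAW r0
5. add @i8  | RAW r7
6. st;sub @i9,i10  | 2-wide

CYCLES = 7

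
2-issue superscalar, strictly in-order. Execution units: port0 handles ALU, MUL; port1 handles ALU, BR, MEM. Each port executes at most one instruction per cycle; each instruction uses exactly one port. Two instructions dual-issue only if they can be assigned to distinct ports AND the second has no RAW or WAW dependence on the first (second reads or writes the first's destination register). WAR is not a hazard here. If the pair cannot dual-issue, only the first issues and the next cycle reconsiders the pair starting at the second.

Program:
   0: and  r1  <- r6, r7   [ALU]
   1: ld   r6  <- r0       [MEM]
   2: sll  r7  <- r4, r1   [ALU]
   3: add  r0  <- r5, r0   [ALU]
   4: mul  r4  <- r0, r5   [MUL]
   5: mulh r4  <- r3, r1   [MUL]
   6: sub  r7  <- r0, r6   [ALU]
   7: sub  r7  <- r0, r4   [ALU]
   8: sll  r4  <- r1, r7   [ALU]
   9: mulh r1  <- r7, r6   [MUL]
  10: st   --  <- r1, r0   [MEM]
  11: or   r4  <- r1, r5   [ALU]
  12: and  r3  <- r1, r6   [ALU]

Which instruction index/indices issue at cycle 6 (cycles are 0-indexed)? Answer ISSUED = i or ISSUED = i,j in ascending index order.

ISSUED = 10,11

  cy0 -> i0+i1 (and+ld) pair
  cy1 -> i2+i3 (sll+add) pair
  cy2 -> i4 (mul) no-port MUL/MUL
  cy3 -> i5+i6 (mulh+sub) pair
  cy4 -> i7 (sub) RAW r7
  cy5 -> i8+i9 (sll+mulh) pair
  cy6 -> i10+i11 (st+or) pair
  cy7 -> i12 (and) tail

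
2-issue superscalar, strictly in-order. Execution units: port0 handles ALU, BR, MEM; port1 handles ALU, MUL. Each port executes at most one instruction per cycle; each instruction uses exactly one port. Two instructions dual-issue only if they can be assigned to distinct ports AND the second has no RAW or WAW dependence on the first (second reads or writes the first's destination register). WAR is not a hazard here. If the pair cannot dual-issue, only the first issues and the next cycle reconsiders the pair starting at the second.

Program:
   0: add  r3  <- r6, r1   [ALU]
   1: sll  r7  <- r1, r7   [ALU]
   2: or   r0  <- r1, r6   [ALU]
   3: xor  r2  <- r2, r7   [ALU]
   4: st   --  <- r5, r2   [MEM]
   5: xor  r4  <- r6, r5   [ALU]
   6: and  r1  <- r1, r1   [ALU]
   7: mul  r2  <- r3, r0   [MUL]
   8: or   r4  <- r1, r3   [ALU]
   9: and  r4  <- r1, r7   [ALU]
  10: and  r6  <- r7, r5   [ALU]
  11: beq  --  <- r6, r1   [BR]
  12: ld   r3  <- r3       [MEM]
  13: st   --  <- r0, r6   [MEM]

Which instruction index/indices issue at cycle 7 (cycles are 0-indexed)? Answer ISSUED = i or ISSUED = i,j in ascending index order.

0. add/sll @i0+i1  | pair
1. or/xor @i2+i3  | pair
2. st/xor @i4+i5  | pair
3. and/mul @i6+i7  | pair
4. or @i8  | WAW r4
5. and/and @i9+i10  | pair
6. beq @i11  | no-port BR/MEM
7. ld @i12  | no-port MEM/MEM
8. st @i13  | tail

ISSUED = 12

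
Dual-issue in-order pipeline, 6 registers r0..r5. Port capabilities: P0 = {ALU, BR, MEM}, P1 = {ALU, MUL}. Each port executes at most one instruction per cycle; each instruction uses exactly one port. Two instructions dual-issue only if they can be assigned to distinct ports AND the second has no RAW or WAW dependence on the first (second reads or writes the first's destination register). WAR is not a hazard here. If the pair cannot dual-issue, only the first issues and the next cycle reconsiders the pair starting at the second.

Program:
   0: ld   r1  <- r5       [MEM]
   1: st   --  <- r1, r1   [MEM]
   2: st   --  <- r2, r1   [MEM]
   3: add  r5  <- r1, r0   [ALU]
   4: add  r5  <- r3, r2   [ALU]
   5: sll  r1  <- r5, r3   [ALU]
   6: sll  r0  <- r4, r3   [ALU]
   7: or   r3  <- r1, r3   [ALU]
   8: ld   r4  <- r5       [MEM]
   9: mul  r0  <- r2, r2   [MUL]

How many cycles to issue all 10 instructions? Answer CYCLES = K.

t=0 i0:ld.MEM ; no-port MEM/MEM
t=1 i1:st.MEM ; no-port MEM/MEM
t=2 i2&i3:st.MEM+add.ALU ; 2-wide
t=3 i4:add.ALU ; RAW r5
t=4 i5&i6:sll.ALU+sll.ALU ; 2-wide
t=5 i7&i8:or.ALU+ld.MEM ; 2-wide
t=6 i9:mul.MUL ; tail

CYCLES = 7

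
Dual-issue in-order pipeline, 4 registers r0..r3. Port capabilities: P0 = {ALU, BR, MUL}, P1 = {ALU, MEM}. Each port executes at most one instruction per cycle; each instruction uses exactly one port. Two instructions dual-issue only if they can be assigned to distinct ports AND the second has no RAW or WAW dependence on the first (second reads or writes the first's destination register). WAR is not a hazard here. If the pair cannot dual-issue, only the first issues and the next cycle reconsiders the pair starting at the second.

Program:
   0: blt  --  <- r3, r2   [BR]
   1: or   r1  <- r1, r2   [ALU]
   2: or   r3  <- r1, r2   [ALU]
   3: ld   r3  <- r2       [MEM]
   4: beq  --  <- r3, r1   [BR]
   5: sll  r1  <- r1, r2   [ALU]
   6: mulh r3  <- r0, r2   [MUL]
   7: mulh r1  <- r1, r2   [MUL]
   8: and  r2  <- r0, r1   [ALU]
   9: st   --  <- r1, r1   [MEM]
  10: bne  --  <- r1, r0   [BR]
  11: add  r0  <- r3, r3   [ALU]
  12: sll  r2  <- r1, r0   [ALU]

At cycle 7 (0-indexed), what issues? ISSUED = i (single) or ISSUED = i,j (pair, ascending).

  cy0 -> i0/i1 (blt;or) dual
  cy1 -> i2 (or) WAW r3
  cy2 -> i3 (ld) RAW r3
  cy3 -> i4/i5 (beq;sll) dual
  cy4 -> i6 (mulh) no-port MUL/MUL
  cy5 -> i7 (mulh) RAW r1
  cy6 -> i8/i9 (and;st) dual
  cy7 -> i10/i11 (bne;add) dual
  cy8 -> i12 (sll) tail

ISSUED = 10,11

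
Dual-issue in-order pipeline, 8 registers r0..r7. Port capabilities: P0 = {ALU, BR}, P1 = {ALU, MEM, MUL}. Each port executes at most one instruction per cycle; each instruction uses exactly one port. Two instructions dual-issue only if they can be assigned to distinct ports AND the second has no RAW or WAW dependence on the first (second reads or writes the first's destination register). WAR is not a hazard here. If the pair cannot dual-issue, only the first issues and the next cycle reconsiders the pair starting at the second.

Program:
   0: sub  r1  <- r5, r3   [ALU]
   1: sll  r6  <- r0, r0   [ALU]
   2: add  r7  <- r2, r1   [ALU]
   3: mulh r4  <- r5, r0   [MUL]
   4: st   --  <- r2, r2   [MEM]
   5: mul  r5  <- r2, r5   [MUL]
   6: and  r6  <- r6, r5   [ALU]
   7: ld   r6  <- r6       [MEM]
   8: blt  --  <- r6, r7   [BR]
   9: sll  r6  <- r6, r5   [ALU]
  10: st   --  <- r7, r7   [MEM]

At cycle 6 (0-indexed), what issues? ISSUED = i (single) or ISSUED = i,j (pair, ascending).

ISSUED = 8,9

[0] i0/i1  sub.ALU sll.ALU  -- dual
[1] i2/i3  add.ALU mulh.MUL  -- dual
[2] i4  st.MEM  -- no-port MEM/MUL
[3] i5  mul.MUL  -- RAW r5
[4] i6  and.ALU  -- RAW+WAW r6
[5] i7  ld.MEM  -- RAW r6
[6] i8/i9  blt.BR sll.ALU  -- dual
[7] i10  st.MEM  -- tail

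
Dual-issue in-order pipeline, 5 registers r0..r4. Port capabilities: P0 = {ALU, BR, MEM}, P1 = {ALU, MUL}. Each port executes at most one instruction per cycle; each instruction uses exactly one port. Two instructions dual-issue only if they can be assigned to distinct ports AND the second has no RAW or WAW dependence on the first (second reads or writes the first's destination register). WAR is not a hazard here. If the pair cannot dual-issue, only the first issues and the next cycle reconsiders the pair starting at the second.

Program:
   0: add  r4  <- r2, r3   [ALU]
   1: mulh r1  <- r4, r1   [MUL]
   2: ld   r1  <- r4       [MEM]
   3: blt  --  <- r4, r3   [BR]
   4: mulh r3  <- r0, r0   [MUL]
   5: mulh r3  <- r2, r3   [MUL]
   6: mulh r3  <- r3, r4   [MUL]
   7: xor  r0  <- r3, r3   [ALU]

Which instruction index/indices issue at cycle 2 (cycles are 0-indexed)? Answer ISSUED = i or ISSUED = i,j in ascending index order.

[0] i0  add.ALU  -- RAW r4
[1] i1  mulh.MUL  -- WAW r1
[2] i2  ld.MEM  -- no-port MEM/BR
[3] i3+i4  blt.BR mulh.MUL  -- dual
[4] i5  mulh.MUL  -- no-port MUL/MUL
[5] i6  mulh.MUL  -- RAW r3
[6] i7  xor.ALU  -- tail

ISSUED = 2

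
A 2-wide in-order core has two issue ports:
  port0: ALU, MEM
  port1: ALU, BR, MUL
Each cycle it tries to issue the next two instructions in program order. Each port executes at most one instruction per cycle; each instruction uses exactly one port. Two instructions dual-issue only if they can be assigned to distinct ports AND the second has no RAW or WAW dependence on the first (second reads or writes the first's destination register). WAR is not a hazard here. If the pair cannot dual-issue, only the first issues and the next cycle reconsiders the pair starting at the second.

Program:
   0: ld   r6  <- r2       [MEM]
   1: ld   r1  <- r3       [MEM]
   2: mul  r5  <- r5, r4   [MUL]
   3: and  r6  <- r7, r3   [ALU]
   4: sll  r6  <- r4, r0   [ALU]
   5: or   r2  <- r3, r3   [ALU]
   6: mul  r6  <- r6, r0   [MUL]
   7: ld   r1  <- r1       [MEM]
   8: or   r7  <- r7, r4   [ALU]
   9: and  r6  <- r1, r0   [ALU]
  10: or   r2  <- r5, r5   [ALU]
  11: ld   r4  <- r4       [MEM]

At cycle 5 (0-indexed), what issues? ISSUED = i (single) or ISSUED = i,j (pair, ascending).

ISSUED = 8,9

[0] i0  ld  -- no-port MEM/MEM
[1] i1/i2  ld+mul  -- pair
[2] i3  and  -- WAW r6
[3] i4/i5  sll+or  -- pair
[4] i6/i7  mul+ld  -- pair
[5] i8/i9  or+and  -- pair
[6] i10/i11  or+ld  -- pair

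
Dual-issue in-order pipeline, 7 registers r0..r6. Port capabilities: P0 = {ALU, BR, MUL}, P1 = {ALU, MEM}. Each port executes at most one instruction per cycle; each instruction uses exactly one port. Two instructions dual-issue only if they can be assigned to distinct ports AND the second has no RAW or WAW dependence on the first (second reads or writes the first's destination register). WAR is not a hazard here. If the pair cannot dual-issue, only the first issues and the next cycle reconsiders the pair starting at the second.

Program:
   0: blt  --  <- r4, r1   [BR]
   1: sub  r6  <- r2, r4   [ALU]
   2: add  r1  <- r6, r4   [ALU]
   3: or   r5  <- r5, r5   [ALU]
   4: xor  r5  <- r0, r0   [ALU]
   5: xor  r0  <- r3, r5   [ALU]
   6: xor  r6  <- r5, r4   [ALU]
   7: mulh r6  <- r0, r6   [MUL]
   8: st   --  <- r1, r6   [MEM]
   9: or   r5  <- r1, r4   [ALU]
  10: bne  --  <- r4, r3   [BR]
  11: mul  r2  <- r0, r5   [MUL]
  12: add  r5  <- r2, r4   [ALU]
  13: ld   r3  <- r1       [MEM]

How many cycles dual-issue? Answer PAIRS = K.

0. blt/sub @i0,i1  | pair
1. add/or @i2,i3  | pair
2. xor @i4  | RAW r5
3. xor/xor @i5,i6  | pair
4. mulh @i7  | RAW r6
5. st/or @i8,i9  | pair
6. bne @i10  | no-port BR/MUL
7. mul @i11  | RAW r2
8. add/ld @i12,i13  | pair

PAIRS = 5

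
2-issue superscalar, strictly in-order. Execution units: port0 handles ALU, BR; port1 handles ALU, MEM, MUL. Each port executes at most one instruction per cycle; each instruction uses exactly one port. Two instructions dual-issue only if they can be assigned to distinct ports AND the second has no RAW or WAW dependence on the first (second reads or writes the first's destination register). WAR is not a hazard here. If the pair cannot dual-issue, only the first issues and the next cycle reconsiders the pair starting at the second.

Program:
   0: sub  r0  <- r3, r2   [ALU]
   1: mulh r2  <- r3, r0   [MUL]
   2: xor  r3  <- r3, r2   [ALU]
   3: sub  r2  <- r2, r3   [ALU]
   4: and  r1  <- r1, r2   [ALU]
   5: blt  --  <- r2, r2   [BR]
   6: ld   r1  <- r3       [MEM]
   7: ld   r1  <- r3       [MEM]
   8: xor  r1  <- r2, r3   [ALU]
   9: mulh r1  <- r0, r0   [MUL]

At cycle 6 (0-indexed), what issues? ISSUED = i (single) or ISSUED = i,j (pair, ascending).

c0: i0 sub.ALU  RAW r0
c1: i1 mulh.MUL  RAW r2
c2: i2 xor.ALU  RAW r3
c3: i3 sub.ALU  RAW r2
c4: i4/i5 and.ALU blt.BR  dual
c5: i6 ld.MEM  no-port MEM/MEM
c6: i7 ld.MEM  WAW r1
c7: i8 xor.ALU  WAW r1
c8: i9 mulh.MUL  tail

ISSUED = 7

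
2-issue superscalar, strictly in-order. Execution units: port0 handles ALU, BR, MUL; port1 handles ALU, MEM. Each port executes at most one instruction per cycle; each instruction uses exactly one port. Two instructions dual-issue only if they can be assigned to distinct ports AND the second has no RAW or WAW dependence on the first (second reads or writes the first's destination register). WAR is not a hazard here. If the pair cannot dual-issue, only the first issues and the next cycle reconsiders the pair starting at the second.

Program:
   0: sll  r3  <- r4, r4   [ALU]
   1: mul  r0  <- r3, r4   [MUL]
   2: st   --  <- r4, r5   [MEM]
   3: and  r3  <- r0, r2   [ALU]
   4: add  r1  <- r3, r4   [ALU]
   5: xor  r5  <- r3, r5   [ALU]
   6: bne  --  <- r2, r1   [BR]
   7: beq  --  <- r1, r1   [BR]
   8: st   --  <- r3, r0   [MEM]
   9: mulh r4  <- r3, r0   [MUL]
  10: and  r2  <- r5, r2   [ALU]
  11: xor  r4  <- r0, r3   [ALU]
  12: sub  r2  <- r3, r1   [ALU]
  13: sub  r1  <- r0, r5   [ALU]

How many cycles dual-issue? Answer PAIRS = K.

PAIRS = 5

[0] i0  sll  -- RAW r3
[1] i1/i2  mul;st  -- dual
[2] i3  and  -- RAW r3
[3] i4/i5  add;xor  -- dual
[4] i6  bne  -- no-port BR/BR
[5] i7/i8  beq;st  -- dual
[6] i9/i10  mulh;and  -- dual
[7] i11/i12  xor;sub  -- dual
[8] i13  sub  -- tail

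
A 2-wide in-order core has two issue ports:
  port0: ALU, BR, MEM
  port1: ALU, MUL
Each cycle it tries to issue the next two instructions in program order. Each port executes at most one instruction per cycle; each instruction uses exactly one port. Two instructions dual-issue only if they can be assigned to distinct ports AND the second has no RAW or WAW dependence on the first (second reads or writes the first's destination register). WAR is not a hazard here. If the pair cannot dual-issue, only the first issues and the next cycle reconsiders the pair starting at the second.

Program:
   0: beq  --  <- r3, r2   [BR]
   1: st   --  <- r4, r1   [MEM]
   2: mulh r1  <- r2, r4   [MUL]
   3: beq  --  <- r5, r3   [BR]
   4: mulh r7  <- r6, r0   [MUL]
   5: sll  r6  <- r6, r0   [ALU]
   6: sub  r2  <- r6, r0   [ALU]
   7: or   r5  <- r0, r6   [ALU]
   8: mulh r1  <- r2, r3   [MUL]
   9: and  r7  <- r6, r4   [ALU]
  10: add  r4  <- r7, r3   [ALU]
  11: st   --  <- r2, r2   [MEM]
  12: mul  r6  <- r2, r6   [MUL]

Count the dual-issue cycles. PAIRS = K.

c0: i0 beq  no-port BR/MEM
c1: i1+i2 st mulh  2-wide
c2: i3+i4 beq mulh  2-wide
c3: i5 sll  RAW r6
c4: i6+i7 sub or  2-wide
c5: i8+i9 mulh and  2-wide
c6: i10+i11 add st  2-wide
c7: i12 mul  tail

PAIRS = 5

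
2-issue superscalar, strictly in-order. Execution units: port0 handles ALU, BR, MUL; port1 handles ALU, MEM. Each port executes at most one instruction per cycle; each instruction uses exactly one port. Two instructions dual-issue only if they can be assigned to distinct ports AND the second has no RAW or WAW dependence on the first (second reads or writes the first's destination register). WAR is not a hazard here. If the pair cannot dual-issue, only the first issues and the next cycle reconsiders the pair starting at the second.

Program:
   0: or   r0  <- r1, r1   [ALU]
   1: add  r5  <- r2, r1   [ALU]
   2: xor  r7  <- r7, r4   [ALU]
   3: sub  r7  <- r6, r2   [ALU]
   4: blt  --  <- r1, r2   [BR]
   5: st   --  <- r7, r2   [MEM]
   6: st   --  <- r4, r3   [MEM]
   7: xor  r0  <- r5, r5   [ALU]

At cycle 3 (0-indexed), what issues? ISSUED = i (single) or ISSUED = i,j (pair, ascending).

ISSUED = 5

c0: i0&i1 or+add  2-wide
c1: i2 xor  WAW r7
c2: i3&i4 sub+blt  2-wide
c3: i5 st  no-port MEM/MEM
c4: i6&i7 st+xor  2-wide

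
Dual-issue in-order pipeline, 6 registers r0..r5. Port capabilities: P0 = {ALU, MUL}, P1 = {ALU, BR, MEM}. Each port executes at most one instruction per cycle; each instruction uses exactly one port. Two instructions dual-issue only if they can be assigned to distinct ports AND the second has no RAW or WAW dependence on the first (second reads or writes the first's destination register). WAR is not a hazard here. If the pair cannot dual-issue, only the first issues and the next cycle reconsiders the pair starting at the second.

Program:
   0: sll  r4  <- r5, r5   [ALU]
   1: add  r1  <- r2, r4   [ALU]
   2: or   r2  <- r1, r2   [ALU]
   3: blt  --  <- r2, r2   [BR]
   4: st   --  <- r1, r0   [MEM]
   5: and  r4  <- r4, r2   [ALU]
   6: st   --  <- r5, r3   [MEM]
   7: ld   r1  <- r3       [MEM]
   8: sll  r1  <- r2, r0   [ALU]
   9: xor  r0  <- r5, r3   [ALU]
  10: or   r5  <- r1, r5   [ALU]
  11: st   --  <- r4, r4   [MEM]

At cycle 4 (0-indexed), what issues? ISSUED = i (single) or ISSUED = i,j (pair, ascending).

#0 head=0: sll.ALU i0 RAW r4
#1 head=1: add.ALU i1 RAW r1
#2 head=2: or.ALU i2 RAW r2
#3 head=3: blt.BR i3 no-port BR/MEM
#4 head=4: st.MEM and.ALU i4,i5 pair
#5 head=6: st.MEM i6 no-port MEM/MEM
#6 head=7: ld.MEM i7 WAW r1
#7 head=8: sll.ALU xor.ALU i8,i9 pair
#8 head=10: or.ALU st.MEM i10,i11 pair

ISSUED = 4,5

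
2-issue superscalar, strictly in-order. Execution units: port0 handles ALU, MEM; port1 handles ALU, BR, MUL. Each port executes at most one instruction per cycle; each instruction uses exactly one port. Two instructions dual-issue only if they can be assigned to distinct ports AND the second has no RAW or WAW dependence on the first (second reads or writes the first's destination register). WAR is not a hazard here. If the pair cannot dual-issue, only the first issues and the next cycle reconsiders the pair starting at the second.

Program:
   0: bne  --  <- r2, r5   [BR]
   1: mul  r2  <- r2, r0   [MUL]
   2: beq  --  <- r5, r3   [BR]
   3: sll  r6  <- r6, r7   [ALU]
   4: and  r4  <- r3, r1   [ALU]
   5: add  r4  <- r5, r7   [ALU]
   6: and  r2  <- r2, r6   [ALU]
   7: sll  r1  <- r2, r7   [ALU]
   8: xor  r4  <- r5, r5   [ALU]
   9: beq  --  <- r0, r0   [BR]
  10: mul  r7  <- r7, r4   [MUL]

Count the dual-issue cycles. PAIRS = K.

PAIRS = 3

c0: i0 bne.BR  no-port BR/MUL
c1: i1 mul.MUL  no-port MUL/BR
c2: i2,i3 beq.BR;sll.ALU  pair
c3: i4 and.ALU  WAW r4
c4: i5,i6 add.ALU;and.ALU  pair
c5: i7,i8 sll.ALU;xor.ALU  pair
c6: i9 beq.BR  no-port BR/MUL
c7: i10 mul.MUL  tail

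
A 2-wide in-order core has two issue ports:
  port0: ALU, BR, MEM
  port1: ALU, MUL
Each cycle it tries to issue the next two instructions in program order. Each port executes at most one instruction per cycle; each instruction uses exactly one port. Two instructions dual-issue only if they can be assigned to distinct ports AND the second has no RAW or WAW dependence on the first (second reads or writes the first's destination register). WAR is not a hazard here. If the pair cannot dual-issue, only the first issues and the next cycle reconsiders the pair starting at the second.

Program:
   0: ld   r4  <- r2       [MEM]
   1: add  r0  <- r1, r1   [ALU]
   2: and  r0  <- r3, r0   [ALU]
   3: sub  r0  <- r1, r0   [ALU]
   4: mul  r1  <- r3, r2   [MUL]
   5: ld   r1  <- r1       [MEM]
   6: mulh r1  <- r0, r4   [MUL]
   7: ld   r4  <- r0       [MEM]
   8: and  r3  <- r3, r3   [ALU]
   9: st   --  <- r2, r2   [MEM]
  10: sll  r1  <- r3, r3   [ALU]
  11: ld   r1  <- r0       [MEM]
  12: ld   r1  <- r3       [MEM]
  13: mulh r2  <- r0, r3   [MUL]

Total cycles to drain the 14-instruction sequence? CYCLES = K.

  cy0 -> i0+i1 (ld.MEM add.ALU) pair
  cy1 -> i2 (and.ALU) RAW+WAW r0
  cy2 -> i3+i4 (sub.ALU mul.MUL) pair
  cy3 -> i5 (ld.MEM) WAW r1
  cy4 -> i6+i7 (mulh.MUL ld.MEM) pair
  cy5 -> i8+i9 (and.ALU st.MEM) pair
  cy6 -> i10 (sll.ALU) WAW r1
  cy7 -> i11 (ld.MEM) no-port MEM/MEM
  cy8 -> i12+i13 (ld.MEM mulh.MUL) pair

CYCLES = 9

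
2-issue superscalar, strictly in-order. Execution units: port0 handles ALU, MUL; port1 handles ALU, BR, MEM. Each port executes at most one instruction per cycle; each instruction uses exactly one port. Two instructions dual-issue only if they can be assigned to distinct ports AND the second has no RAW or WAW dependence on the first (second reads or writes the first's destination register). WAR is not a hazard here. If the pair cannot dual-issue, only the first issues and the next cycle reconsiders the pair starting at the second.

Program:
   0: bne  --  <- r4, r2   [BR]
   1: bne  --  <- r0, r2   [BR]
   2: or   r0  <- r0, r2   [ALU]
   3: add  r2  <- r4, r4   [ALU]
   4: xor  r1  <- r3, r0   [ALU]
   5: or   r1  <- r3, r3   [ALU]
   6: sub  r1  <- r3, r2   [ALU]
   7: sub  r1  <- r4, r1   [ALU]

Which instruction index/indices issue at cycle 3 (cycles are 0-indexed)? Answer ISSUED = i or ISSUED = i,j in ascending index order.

ISSUED = 5

0. bne.BR @i0  | no-port BR/BR
1. bne.BR+or.ALU @i1+i2  | 2-wide
2. add.ALU+xor.ALU @i3+i4  | 2-wide
3. or.ALU @i5  | WAW r1
4. sub.ALU @i6  | RAW+WAW r1
5. sub.ALU @i7  | tail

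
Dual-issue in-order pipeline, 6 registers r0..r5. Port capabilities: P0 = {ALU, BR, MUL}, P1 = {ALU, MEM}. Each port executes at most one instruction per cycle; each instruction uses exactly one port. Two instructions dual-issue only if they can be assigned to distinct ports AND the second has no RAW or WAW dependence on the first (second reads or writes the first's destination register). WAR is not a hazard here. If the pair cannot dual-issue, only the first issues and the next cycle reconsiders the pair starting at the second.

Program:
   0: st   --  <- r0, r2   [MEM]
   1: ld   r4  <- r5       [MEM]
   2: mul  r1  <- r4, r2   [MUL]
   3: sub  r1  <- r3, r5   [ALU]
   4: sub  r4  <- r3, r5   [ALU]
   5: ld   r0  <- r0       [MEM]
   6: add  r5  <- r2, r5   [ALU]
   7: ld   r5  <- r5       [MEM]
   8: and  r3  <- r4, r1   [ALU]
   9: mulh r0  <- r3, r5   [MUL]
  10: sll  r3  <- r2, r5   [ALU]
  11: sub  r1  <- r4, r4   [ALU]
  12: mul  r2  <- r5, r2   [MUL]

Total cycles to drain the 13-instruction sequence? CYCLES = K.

c0: i0 st  no-port MEM/MEM
c1: i1 ld  RAW r4
c2: i2 mul  WAW r1
c3: i3,i4 sub;sub  dual
c4: i5,i6 ld;add  dual
c5: i7,i8 ld;and  dual
c6: i9,i10 mulh;sll  dual
c7: i11,i12 sub;mul  dual

CYCLES = 8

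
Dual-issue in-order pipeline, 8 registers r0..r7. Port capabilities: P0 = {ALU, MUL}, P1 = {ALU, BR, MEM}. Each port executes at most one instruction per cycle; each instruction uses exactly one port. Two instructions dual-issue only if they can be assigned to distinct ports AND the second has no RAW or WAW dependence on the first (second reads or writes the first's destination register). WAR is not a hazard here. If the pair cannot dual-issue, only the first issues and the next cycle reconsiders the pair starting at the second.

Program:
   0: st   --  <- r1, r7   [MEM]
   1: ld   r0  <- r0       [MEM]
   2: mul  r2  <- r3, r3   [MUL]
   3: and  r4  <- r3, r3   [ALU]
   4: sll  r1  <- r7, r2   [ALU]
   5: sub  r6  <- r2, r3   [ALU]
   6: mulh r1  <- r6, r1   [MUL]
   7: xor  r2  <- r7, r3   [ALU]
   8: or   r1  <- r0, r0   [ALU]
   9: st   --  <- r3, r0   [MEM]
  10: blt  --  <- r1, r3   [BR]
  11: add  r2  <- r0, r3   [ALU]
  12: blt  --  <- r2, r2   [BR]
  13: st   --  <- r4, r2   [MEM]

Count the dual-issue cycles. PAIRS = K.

0. st.MEM @i0  | no-port MEM/MEM
1. ld.MEM/mul.MUL @i1/i2  | pair
2. and.ALU/sll.ALU @i3/i4  | pair
3. sub.ALU @i5  | RAW r6
4. mulh.MUL/xor.ALU @i6/i7  | pair
5. or.ALU/st.MEM @i8/i9  | pair
6. blt.BR/add.ALU @i10/i11  | pair
7. blt.BR @i12  | no-port BR/MEM
8. st.MEM @i13  | tail

PAIRS = 5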